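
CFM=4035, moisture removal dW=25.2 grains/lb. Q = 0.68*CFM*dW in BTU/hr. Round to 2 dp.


Q = 0.68 * 4035 * 25.2 = 69143.76 BTU/hr

69143.76 BTU/hr


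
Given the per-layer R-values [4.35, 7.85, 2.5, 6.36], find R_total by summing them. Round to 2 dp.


R_total = 4.35 + 7.85 + 2.5 + 6.36 = 21.06

21.06


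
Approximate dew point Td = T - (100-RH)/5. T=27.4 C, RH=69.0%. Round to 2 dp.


Td = 27.4 - (100-69.0)/5 = 21.20 C

21.20 C


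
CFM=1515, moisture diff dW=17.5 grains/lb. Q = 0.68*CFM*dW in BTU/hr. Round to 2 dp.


Q = 0.68 * 1515 * 17.5 = 18028.50 BTU/hr

18028.50 BTU/hr


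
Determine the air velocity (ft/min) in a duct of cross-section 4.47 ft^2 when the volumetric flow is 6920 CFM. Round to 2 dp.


V = 6920 / 4.47 = 1548.10 ft/min

1548.10 ft/min


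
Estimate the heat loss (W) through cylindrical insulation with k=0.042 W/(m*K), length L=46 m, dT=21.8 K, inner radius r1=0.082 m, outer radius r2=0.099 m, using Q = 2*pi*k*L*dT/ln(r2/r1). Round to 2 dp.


Q = 2*pi*0.042*46*21.8/ln(0.099/0.082) = 1404.63 W

1404.63 W


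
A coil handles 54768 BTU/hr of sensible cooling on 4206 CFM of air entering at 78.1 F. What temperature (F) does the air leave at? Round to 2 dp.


dT = 54768/(1.08*4206) = 12.0569
T_leave = 78.1 - 12.0569 = 66.04 F

66.04 F


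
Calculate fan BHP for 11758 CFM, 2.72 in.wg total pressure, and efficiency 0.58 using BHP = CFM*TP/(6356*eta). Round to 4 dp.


BHP = 11758 * 2.72 / (6356 * 0.58) = 8.6754 hp

8.6754 hp


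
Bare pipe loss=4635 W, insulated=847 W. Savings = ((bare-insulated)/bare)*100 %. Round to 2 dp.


Savings = ((4635-847)/4635)*100 = 81.73 %

81.73 %


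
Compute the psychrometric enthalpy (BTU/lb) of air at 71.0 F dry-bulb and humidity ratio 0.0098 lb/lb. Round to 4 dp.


h = 0.24*71.0 + 0.0098*(1061+0.444*71.0) = 27.7467 BTU/lb

27.7467 BTU/lb


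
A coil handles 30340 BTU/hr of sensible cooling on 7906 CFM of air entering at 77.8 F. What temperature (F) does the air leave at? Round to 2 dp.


dT = 30340/(1.08*7906) = 3.5533
T_leave = 77.8 - 3.5533 = 74.25 F

74.25 F


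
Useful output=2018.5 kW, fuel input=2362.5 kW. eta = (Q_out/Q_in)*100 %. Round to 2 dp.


eta = (2018.5/2362.5)*100 = 85.44 %

85.44 %


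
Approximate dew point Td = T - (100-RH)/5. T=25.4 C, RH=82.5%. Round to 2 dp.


Td = 25.4 - (100-82.5)/5 = 21.90 C

21.90 C


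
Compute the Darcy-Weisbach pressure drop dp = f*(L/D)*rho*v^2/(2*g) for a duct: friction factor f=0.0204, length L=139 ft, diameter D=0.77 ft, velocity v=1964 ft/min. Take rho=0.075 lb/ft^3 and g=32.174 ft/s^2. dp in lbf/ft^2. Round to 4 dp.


v_fps = 1964/60 = 32.7333 ft/s
dp = 0.0204*(139/0.77)*0.075*32.7333^2/(2*32.174) = 4.5990 lbf/ft^2

4.5990 lbf/ft^2


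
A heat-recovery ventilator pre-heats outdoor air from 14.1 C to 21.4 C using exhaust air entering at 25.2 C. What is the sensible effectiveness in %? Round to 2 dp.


eff = (21.4-14.1)/(25.2-14.1)*100 = 65.77 %

65.77 %


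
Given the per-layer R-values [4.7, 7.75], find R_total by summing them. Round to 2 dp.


R_total = 4.7 + 7.75 = 12.45

12.45


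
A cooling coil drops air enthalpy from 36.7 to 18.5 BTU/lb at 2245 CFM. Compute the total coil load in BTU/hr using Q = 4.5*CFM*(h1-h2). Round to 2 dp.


Q = 4.5 * 2245 * (36.7 - 18.5) = 183865.50 BTU/hr

183865.50 BTU/hr


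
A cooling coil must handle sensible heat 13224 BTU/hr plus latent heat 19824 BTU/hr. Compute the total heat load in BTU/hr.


Qt = 13224 + 19824 = 33048 BTU/hr

33048 BTU/hr


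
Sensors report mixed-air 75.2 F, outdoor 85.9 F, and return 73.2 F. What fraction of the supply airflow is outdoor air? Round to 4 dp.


frac = (75.2 - 73.2) / (85.9 - 73.2) = 0.1575

0.1575


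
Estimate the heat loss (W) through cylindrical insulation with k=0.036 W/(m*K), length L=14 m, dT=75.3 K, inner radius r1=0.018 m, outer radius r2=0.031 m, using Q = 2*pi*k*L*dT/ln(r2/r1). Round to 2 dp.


Q = 2*pi*0.036*14*75.3/ln(0.031/0.018) = 438.65 W

438.65 W


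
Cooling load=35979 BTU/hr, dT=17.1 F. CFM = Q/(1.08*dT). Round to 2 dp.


CFM = 35979 / (1.08 * 17.1) = 1948.18

1948.18 CFM


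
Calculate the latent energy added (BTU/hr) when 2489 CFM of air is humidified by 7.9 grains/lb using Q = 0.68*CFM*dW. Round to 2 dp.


Q = 0.68 * 2489 * 7.9 = 13370.91 BTU/hr

13370.91 BTU/hr


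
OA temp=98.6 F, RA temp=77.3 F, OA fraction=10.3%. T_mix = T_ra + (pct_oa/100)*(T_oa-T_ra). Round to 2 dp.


T_mix = 77.3 + (10.3/100)*(98.6-77.3) = 79.49 F

79.49 F


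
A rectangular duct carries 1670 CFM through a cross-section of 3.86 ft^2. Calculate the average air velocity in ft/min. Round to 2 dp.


V = 1670 / 3.86 = 432.64 ft/min

432.64 ft/min


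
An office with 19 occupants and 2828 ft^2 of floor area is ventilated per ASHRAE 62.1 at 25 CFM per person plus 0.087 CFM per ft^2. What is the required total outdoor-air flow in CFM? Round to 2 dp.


Total = 19*25 + 2828*0.087 = 721.04 CFM

721.04 CFM


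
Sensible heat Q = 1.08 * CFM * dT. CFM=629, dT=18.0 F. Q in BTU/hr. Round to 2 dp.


Q = 1.08 * 629 * 18.0 = 12227.76 BTU/hr

12227.76 BTU/hr


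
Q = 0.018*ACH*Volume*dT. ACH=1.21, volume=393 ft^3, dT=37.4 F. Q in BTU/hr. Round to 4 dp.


Q = 0.018 * 1.21 * 393 * 37.4 = 320.1268 BTU/hr

320.1268 BTU/hr


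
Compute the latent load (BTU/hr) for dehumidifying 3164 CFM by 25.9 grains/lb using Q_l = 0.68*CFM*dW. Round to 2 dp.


Q = 0.68 * 3164 * 25.9 = 55724.37 BTU/hr

55724.37 BTU/hr


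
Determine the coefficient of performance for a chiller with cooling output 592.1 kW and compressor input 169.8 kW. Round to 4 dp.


COP = 592.1 / 169.8 = 3.4870

3.4870


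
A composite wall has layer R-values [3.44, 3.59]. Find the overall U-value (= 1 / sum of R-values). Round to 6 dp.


R_total = 3.44 + 3.59 = 7.03
U = 1/7.03 = 0.142248

0.142248


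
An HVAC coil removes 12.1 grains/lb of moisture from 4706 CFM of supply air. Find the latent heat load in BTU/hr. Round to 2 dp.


Q = 0.68 * 4706 * 12.1 = 38720.97 BTU/hr

38720.97 BTU/hr


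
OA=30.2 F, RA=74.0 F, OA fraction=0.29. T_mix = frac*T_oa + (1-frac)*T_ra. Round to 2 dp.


T_mix = 0.29*30.2 + 0.71*74.0 = 61.30 F

61.30 F


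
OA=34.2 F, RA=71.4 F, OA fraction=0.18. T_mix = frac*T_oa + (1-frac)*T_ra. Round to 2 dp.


T_mix = 0.18*34.2 + 0.82*71.4 = 64.70 F

64.70 F


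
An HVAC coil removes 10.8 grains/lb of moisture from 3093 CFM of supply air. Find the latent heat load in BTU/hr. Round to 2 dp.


Q = 0.68 * 3093 * 10.8 = 22714.99 BTU/hr

22714.99 BTU/hr


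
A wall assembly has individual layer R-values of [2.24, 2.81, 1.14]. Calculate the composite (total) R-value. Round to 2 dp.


R_total = 2.24 + 2.81 + 1.14 = 6.19

6.19


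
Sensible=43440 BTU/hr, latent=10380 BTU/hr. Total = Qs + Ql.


Qt = 43440 + 10380 = 53820 BTU/hr

53820 BTU/hr


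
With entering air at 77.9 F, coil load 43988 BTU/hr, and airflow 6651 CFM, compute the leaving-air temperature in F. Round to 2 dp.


dT = 43988/(1.08*6651) = 6.1238
T_leave = 77.9 - 6.1238 = 71.78 F

71.78 F


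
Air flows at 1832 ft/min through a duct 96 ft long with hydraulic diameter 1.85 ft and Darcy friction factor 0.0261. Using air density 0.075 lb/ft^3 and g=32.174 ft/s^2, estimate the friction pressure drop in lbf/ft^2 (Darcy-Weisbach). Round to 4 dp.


v_fps = 1832/60 = 30.5333 ft/s
dp = 0.0261*(96/1.85)*0.075*30.5333^2/(2*32.174) = 1.4717 lbf/ft^2

1.4717 lbf/ft^2


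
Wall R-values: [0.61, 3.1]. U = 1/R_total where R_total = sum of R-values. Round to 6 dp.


R_total = 0.61 + 3.1 = 3.71
U = 1/3.71 = 0.269542

0.269542


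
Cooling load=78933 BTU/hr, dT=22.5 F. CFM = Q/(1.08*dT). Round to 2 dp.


CFM = 78933 / (1.08 * 22.5) = 3248.27

3248.27 CFM


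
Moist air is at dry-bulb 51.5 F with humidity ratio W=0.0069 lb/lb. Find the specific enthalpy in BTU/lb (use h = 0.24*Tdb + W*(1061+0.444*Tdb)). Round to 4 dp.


h = 0.24*51.5 + 0.0069*(1061+0.444*51.5) = 19.8387 BTU/lb

19.8387 BTU/lb


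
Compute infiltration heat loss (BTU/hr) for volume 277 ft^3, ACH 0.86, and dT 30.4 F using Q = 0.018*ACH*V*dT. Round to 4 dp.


Q = 0.018 * 0.86 * 277 * 30.4 = 130.3540 BTU/hr

130.3540 BTU/hr


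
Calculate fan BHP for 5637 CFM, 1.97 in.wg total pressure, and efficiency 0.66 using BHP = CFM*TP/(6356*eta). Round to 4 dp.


BHP = 5637 * 1.97 / (6356 * 0.66) = 2.6472 hp

2.6472 hp


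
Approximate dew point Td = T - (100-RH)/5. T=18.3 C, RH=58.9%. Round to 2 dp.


Td = 18.3 - (100-58.9)/5 = 10.08 C

10.08 C


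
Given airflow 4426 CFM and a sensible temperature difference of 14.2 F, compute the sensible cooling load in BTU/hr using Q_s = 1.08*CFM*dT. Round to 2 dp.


Q = 1.08 * 4426 * 14.2 = 67877.14 BTU/hr

67877.14 BTU/hr


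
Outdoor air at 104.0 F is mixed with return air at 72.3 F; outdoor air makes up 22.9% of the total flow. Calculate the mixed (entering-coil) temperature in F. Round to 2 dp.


T_mix = 72.3 + (22.9/100)*(104.0-72.3) = 79.56 F

79.56 F


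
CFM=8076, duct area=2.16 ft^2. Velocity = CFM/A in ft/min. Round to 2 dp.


V = 8076 / 2.16 = 3738.89 ft/min

3738.89 ft/min


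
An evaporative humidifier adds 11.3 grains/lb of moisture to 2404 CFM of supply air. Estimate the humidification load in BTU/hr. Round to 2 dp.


Q = 0.68 * 2404 * 11.3 = 18472.34 BTU/hr

18472.34 BTU/hr


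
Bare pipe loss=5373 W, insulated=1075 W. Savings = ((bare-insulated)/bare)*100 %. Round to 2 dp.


Savings = ((5373-1075)/5373)*100 = 79.99 %

79.99 %


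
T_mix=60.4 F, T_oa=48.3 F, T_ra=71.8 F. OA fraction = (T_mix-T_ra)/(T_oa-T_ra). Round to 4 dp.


frac = (60.4 - 71.8) / (48.3 - 71.8) = 0.4851

0.4851


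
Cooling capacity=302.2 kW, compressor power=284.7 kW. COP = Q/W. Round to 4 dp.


COP = 302.2 / 284.7 = 1.0615

1.0615


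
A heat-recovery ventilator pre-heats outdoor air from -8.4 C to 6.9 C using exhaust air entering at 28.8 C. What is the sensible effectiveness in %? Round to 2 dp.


eff = (6.9-(-8.4))/(28.8-(-8.4))*100 = 41.13 %

41.13 %


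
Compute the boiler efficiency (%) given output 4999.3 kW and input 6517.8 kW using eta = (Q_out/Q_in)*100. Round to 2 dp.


eta = (4999.3/6517.8)*100 = 76.70 %

76.70 %


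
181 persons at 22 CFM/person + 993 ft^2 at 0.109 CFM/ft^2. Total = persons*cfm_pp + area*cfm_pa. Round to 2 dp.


Total = 181*22 + 993*0.109 = 4090.24 CFM

4090.24 CFM


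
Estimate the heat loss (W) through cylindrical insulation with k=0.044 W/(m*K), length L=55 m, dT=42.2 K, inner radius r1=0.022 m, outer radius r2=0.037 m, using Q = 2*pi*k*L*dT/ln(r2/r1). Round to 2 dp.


Q = 2*pi*0.044*55*42.2/ln(0.037/0.022) = 1234.26 W

1234.26 W


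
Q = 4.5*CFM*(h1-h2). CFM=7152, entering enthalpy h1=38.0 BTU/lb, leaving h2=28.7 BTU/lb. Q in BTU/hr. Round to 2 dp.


Q = 4.5 * 7152 * (38.0 - 28.7) = 299311.20 BTU/hr

299311.20 BTU/hr


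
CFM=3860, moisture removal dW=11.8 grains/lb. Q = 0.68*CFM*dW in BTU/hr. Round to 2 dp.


Q = 0.68 * 3860 * 11.8 = 30972.64 BTU/hr

30972.64 BTU/hr


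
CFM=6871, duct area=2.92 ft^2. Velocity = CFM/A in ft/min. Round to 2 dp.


V = 6871 / 2.92 = 2353.08 ft/min

2353.08 ft/min


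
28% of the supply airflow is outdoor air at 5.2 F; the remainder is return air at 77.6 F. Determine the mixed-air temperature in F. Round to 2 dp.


T_mix = 0.28*5.2 + 0.72*77.6 = 57.33 F

57.33 F


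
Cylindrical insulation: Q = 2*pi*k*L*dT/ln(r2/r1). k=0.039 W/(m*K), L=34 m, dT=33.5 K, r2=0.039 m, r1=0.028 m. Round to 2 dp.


Q = 2*pi*0.039*34*33.5/ln(0.039/0.028) = 842.31 W

842.31 W


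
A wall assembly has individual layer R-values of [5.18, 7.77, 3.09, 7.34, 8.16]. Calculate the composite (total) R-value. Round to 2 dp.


R_total = 5.18 + 7.77 + 3.09 + 7.34 + 8.16 = 31.54

31.54


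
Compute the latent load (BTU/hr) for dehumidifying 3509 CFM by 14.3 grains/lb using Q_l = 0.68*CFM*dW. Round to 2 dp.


Q = 0.68 * 3509 * 14.3 = 34121.52 BTU/hr

34121.52 BTU/hr


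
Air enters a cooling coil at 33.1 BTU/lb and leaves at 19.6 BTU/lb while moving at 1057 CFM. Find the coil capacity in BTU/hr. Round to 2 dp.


Q = 4.5 * 1057 * (33.1 - 19.6) = 64212.75 BTU/hr

64212.75 BTU/hr


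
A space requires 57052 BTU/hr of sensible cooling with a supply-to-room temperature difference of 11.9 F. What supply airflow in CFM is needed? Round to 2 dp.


CFM = 57052 / (1.08 * 11.9) = 4439.15

4439.15 CFM


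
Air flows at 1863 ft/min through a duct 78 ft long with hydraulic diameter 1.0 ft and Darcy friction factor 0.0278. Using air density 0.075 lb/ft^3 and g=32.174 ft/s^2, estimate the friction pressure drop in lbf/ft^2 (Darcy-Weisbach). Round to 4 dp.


v_fps = 1863/60 = 31.05 ft/s
dp = 0.0278*(78/1.0)*0.075*31.05^2/(2*32.174) = 2.4366 lbf/ft^2

2.4366 lbf/ft^2


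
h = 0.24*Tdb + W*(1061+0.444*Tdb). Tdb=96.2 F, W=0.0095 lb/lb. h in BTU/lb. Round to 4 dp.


h = 0.24*96.2 + 0.0095*(1061+0.444*96.2) = 33.5733 BTU/lb

33.5733 BTU/lb


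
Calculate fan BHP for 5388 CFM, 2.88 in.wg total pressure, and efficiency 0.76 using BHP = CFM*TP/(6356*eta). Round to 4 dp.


BHP = 5388 * 2.88 / (6356 * 0.76) = 3.2123 hp

3.2123 hp


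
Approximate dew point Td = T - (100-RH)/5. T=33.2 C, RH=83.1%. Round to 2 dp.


Td = 33.2 - (100-83.1)/5 = 29.82 C

29.82 C


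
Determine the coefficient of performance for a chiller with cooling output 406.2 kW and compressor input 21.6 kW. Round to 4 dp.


COP = 406.2 / 21.6 = 18.8056

18.8056


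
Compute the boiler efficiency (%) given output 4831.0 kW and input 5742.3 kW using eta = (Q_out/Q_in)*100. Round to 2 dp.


eta = (4831.0/5742.3)*100 = 84.13 %

84.13 %


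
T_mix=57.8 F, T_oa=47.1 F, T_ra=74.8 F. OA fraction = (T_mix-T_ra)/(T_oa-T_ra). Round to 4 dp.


frac = (57.8 - 74.8) / (47.1 - 74.8) = 0.6137

0.6137


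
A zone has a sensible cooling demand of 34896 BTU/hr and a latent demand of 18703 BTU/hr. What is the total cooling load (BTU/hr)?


Qt = 34896 + 18703 = 53599 BTU/hr

53599 BTU/hr


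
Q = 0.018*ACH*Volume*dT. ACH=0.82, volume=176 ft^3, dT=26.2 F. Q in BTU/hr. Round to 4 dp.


Q = 0.018 * 0.82 * 176 * 26.2 = 68.0613 BTU/hr

68.0613 BTU/hr


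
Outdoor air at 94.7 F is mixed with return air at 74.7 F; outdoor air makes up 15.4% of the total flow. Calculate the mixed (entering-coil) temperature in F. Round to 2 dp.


T_mix = 74.7 + (15.4/100)*(94.7-74.7) = 77.78 F

77.78 F


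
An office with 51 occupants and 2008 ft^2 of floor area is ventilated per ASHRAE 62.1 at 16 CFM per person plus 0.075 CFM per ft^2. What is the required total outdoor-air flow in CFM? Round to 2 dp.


Total = 51*16 + 2008*0.075 = 966.60 CFM

966.60 CFM


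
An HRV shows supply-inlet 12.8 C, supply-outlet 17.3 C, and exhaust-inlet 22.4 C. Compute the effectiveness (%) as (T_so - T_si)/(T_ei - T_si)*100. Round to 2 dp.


eff = (17.3-12.8)/(22.4-12.8)*100 = 46.88 %

46.88 %


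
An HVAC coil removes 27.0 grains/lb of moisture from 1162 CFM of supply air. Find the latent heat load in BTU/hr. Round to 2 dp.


Q = 0.68 * 1162 * 27.0 = 21334.32 BTU/hr

21334.32 BTU/hr


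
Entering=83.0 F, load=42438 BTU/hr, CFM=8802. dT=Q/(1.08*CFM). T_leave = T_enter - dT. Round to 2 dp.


dT = 42438/(1.08*8802) = 4.4643
T_leave = 83.0 - 4.4643 = 78.54 F

78.54 F


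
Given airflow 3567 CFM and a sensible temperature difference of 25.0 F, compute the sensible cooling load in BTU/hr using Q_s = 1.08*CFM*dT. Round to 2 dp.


Q = 1.08 * 3567 * 25.0 = 96309.00 BTU/hr

96309.00 BTU/hr


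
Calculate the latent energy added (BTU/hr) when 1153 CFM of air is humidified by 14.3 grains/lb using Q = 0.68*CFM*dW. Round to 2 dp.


Q = 0.68 * 1153 * 14.3 = 11211.77 BTU/hr

11211.77 BTU/hr


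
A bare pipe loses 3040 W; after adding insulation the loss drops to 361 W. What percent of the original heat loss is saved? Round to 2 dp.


Savings = ((3040-361)/3040)*100 = 88.13 %

88.13 %


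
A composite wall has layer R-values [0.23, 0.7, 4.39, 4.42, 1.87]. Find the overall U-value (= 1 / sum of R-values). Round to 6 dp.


R_total = 0.23 + 0.7 + 4.39 + 4.42 + 1.87 = 11.61
U = 1/11.61 = 0.086133

0.086133


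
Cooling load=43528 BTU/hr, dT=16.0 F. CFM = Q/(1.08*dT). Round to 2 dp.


CFM = 43528 / (1.08 * 16.0) = 2518.98

2518.98 CFM


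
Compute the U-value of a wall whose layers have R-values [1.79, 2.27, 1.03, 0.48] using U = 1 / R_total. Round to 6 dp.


R_total = 1.79 + 2.27 + 1.03 + 0.48 = 5.57
U = 1/5.57 = 0.179533

0.179533


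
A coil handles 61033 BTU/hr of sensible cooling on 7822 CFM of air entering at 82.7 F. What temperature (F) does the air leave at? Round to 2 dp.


dT = 61033/(1.08*7822) = 7.2248
T_leave = 82.7 - 7.2248 = 75.48 F

75.48 F


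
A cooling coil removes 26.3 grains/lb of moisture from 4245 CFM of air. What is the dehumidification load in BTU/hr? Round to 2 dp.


Q = 0.68 * 4245 * 26.3 = 75917.58 BTU/hr

75917.58 BTU/hr


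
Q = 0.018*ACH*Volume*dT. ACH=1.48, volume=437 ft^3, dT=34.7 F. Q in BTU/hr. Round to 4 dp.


Q = 0.018 * 1.48 * 437 * 34.7 = 403.9663 BTU/hr

403.9663 BTU/hr


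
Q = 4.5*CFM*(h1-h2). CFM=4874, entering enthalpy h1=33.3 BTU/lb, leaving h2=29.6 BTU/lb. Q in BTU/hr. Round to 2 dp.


Q = 4.5 * 4874 * (33.3 - 29.6) = 81152.10 BTU/hr

81152.10 BTU/hr


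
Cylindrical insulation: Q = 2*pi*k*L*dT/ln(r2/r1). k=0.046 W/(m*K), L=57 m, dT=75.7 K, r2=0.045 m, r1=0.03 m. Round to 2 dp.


Q = 2*pi*0.046*57*75.7/ln(0.045/0.03) = 3075.78 W

3075.78 W


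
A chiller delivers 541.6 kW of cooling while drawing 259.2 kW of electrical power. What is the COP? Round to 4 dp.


COP = 541.6 / 259.2 = 2.0895

2.0895


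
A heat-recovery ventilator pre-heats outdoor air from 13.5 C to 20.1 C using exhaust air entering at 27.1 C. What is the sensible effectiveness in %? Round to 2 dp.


eff = (20.1-13.5)/(27.1-13.5)*100 = 48.53 %

48.53 %


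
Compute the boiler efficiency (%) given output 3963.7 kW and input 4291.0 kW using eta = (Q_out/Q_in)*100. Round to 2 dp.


eta = (3963.7/4291.0)*100 = 92.37 %

92.37 %


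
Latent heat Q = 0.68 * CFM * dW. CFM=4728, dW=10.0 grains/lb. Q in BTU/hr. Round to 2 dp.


Q = 0.68 * 4728 * 10.0 = 32150.40 BTU/hr

32150.40 BTU/hr


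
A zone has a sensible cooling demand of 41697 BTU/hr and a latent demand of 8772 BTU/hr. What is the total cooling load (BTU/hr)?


Qt = 41697 + 8772 = 50469 BTU/hr

50469 BTU/hr


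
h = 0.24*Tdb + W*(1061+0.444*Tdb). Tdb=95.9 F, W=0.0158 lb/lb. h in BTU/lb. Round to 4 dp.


h = 0.24*95.9 + 0.0158*(1061+0.444*95.9) = 40.4526 BTU/lb

40.4526 BTU/lb


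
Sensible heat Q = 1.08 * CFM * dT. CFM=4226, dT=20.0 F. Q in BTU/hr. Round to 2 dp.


Q = 1.08 * 4226 * 20.0 = 91281.60 BTU/hr

91281.60 BTU/hr


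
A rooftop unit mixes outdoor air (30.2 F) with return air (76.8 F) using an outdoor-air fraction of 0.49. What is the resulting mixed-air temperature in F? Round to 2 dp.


T_mix = 0.49*30.2 + 0.51*76.8 = 53.97 F

53.97 F


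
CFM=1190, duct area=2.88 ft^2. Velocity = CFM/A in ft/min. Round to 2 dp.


V = 1190 / 2.88 = 413.19 ft/min

413.19 ft/min


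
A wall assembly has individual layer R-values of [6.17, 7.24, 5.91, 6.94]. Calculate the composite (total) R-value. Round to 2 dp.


R_total = 6.17 + 7.24 + 5.91 + 6.94 = 26.26

26.26


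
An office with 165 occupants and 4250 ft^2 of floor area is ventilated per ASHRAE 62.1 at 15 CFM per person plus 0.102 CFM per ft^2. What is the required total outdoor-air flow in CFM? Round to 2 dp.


Total = 165*15 + 4250*0.102 = 2908.50 CFM

2908.50 CFM


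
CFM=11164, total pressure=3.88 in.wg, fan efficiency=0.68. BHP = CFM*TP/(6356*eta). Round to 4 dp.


BHP = 11164 * 3.88 / (6356 * 0.68) = 10.0221 hp

10.0221 hp


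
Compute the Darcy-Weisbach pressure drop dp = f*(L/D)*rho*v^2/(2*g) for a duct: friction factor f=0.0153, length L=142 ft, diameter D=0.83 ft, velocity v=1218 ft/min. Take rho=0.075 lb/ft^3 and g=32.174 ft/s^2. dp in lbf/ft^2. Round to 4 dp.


v_fps = 1218/60 = 20.3 ft/s
dp = 0.0153*(142/0.83)*0.075*20.3^2/(2*32.174) = 1.2572 lbf/ft^2

1.2572 lbf/ft^2


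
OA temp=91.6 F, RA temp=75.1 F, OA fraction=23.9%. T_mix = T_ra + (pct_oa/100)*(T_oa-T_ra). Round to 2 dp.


T_mix = 75.1 + (23.9/100)*(91.6-75.1) = 79.04 F

79.04 F


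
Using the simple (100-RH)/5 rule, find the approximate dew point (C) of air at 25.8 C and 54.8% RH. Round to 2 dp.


Td = 25.8 - (100-54.8)/5 = 16.76 C

16.76 C


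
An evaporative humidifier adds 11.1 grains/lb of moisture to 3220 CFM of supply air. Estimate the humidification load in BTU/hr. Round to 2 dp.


Q = 0.68 * 3220 * 11.1 = 24304.56 BTU/hr

24304.56 BTU/hr


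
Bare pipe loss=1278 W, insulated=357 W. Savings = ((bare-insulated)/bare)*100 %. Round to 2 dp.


Savings = ((1278-357)/1278)*100 = 72.07 %

72.07 %


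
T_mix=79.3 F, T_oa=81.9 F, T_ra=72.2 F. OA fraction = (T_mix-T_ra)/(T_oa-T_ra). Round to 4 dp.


frac = (79.3 - 72.2) / (81.9 - 72.2) = 0.7320

0.7320


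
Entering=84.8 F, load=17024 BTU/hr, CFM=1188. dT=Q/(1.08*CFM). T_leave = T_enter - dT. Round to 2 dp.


dT = 17024/(1.08*1188) = 13.2685
T_leave = 84.8 - 13.2685 = 71.53 F

71.53 F


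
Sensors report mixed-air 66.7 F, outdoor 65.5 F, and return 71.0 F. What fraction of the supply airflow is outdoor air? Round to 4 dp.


frac = (66.7 - 71.0) / (65.5 - 71.0) = 0.7818

0.7818


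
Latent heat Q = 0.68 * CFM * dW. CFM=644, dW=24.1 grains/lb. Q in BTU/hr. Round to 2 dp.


Q = 0.68 * 644 * 24.1 = 10553.87 BTU/hr

10553.87 BTU/hr


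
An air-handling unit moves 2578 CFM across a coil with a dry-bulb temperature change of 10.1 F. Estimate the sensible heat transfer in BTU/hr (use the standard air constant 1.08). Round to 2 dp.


Q = 1.08 * 2578 * 10.1 = 28120.82 BTU/hr

28120.82 BTU/hr


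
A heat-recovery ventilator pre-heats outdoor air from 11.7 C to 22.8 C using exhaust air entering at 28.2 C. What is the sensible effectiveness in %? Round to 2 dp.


eff = (22.8-11.7)/(28.2-11.7)*100 = 67.27 %

67.27 %


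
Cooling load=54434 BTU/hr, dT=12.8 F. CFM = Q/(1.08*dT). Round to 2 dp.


CFM = 54434 / (1.08 * 12.8) = 3937.64

3937.64 CFM


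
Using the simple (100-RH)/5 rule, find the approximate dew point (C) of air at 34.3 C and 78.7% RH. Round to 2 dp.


Td = 34.3 - (100-78.7)/5 = 30.04 C

30.04 C


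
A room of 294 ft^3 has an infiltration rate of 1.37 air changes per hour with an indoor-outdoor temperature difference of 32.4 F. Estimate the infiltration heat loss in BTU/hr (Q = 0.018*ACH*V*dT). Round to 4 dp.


Q = 0.018 * 1.37 * 294 * 32.4 = 234.9013 BTU/hr

234.9013 BTU/hr


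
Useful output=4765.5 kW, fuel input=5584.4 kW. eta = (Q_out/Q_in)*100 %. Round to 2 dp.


eta = (4765.5/5584.4)*100 = 85.34 %

85.34 %


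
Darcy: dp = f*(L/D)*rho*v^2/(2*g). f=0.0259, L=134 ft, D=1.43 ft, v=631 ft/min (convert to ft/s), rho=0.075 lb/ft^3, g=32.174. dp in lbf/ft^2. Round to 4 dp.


v_fps = 631/60 = 10.5167 ft/s
dp = 0.0259*(134/1.43)*0.075*10.5167^2/(2*32.174) = 0.3129 lbf/ft^2

0.3129 lbf/ft^2


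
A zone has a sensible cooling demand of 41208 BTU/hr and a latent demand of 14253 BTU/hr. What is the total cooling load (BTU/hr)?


Qt = 41208 + 14253 = 55461 BTU/hr

55461 BTU/hr


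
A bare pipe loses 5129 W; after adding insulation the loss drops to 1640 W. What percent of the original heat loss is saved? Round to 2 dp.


Savings = ((5129-1640)/5129)*100 = 68.02 %

68.02 %


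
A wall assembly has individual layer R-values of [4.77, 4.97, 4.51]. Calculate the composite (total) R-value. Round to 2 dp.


R_total = 4.77 + 4.97 + 4.51 = 14.25

14.25


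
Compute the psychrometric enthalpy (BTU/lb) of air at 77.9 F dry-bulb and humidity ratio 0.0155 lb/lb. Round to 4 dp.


h = 0.24*77.9 + 0.0155*(1061+0.444*77.9) = 35.6776 BTU/lb

35.6776 BTU/lb


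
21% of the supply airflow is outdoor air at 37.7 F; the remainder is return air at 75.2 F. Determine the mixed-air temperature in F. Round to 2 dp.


T_mix = 0.21*37.7 + 0.79*75.2 = 67.33 F

67.33 F


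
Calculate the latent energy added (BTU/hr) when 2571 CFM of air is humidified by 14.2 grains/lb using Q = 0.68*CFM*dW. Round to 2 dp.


Q = 0.68 * 2571 * 14.2 = 24825.58 BTU/hr

24825.58 BTU/hr


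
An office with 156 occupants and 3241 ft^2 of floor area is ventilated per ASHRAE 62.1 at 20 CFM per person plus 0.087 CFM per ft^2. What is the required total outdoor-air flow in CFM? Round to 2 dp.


Total = 156*20 + 3241*0.087 = 3401.97 CFM

3401.97 CFM


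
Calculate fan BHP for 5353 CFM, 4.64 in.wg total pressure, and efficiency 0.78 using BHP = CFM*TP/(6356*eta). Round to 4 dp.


BHP = 5353 * 4.64 / (6356 * 0.78) = 5.0100 hp

5.0100 hp


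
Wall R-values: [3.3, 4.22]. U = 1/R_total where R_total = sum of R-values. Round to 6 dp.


R_total = 3.3 + 4.22 = 7.52
U = 1/7.52 = 0.132979

0.132979


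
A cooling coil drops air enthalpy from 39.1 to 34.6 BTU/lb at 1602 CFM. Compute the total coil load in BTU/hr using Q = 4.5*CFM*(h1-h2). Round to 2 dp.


Q = 4.5 * 1602 * (39.1 - 34.6) = 32440.50 BTU/hr

32440.50 BTU/hr


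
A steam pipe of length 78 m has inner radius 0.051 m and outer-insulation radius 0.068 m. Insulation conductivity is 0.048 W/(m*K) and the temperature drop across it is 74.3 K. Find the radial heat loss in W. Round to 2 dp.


Q = 2*pi*0.048*78*74.3/ln(0.068/0.051) = 6075.64 W

6075.64 W


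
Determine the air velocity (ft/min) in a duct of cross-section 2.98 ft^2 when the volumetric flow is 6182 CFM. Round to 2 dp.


V = 6182 / 2.98 = 2074.50 ft/min

2074.50 ft/min


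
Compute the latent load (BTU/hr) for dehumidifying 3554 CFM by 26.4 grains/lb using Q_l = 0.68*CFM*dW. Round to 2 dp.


Q = 0.68 * 3554 * 26.4 = 63801.41 BTU/hr

63801.41 BTU/hr


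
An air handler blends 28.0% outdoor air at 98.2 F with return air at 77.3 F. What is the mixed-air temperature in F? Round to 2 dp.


T_mix = 77.3 + (28.0/100)*(98.2-77.3) = 83.15 F

83.15 F


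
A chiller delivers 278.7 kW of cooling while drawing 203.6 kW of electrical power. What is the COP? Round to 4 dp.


COP = 278.7 / 203.6 = 1.3689

1.3689


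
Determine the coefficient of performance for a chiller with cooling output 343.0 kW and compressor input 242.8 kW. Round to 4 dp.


COP = 343.0 / 242.8 = 1.4127

1.4127


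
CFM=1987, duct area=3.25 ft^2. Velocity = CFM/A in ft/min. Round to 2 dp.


V = 1987 / 3.25 = 611.38 ft/min

611.38 ft/min


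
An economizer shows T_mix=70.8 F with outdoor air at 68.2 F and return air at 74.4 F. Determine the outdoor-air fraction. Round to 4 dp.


frac = (70.8 - 74.4) / (68.2 - 74.4) = 0.5806

0.5806


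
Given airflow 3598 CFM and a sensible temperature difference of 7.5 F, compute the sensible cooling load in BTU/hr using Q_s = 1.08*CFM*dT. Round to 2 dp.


Q = 1.08 * 3598 * 7.5 = 29143.80 BTU/hr

29143.80 BTU/hr


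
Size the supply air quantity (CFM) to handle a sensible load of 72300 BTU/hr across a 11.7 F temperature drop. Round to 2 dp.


CFM = 72300 / (1.08 * 11.7) = 5721.75

5721.75 CFM


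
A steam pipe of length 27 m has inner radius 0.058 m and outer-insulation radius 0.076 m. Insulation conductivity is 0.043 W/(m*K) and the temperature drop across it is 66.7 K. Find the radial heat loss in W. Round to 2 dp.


Q = 2*pi*0.043*27*66.7/ln(0.076/0.058) = 1800.14 W

1800.14 W


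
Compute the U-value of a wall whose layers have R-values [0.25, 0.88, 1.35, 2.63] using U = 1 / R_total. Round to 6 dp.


R_total = 0.25 + 0.88 + 1.35 + 2.63 = 5.11
U = 1/5.11 = 0.195695

0.195695


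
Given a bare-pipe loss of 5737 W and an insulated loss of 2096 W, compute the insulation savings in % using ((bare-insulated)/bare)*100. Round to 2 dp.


Savings = ((5737-2096)/5737)*100 = 63.47 %

63.47 %


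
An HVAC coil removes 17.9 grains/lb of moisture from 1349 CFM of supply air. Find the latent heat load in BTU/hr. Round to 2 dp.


Q = 0.68 * 1349 * 17.9 = 16420.03 BTU/hr

16420.03 BTU/hr


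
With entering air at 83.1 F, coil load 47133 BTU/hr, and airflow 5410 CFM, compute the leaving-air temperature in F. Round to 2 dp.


dT = 47133/(1.08*5410) = 8.0669
T_leave = 83.1 - 8.0669 = 75.03 F

75.03 F


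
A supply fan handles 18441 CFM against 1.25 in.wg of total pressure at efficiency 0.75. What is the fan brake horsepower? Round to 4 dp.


BHP = 18441 * 1.25 / (6356 * 0.75) = 4.8356 hp

4.8356 hp


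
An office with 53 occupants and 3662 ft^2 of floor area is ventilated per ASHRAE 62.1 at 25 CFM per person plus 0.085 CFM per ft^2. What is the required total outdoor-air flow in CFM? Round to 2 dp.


Total = 53*25 + 3662*0.085 = 1636.27 CFM

1636.27 CFM


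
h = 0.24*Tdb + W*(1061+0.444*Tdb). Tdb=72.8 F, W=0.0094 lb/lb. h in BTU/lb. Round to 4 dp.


h = 0.24*72.8 + 0.0094*(1061+0.444*72.8) = 27.7492 BTU/lb

27.7492 BTU/lb


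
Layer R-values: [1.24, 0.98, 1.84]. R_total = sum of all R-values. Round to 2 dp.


R_total = 1.24 + 0.98 + 1.84 = 4.06

4.06


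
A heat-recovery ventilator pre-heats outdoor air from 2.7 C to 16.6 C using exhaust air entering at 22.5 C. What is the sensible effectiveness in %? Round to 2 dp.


eff = (16.6-2.7)/(22.5-2.7)*100 = 70.20 %

70.20 %


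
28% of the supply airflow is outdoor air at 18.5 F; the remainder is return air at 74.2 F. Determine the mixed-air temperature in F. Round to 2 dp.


T_mix = 0.28*18.5 + 0.72*74.2 = 58.60 F

58.60 F


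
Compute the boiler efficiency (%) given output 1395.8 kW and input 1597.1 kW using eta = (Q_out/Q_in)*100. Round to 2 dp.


eta = (1395.8/1597.1)*100 = 87.40 %

87.40 %


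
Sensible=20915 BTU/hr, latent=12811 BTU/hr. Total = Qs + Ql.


Qt = 20915 + 12811 = 33726 BTU/hr

33726 BTU/hr


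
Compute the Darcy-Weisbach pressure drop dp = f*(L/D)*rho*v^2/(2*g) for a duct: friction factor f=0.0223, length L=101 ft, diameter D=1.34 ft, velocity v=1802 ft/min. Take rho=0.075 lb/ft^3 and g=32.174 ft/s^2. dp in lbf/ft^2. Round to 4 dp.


v_fps = 1802/60 = 30.0333 ft/s
dp = 0.0223*(101/1.34)*0.075*30.0333^2/(2*32.174) = 1.7671 lbf/ft^2

1.7671 lbf/ft^2


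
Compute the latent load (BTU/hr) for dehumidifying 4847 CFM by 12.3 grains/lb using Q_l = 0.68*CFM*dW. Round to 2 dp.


Q = 0.68 * 4847 * 12.3 = 40540.31 BTU/hr

40540.31 BTU/hr


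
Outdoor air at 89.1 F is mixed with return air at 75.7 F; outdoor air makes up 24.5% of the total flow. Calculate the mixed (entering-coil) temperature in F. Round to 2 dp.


T_mix = 75.7 + (24.5/100)*(89.1-75.7) = 78.98 F

78.98 F


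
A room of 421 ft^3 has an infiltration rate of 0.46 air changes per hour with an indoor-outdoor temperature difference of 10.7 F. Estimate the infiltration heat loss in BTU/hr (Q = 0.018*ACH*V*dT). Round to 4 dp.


Q = 0.018 * 0.46 * 421 * 10.7 = 37.2989 BTU/hr

37.2989 BTU/hr


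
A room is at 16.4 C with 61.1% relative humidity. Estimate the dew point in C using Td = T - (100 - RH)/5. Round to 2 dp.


Td = 16.4 - (100-61.1)/5 = 8.62 C

8.62 C


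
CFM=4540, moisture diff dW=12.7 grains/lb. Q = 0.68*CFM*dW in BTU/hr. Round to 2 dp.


Q = 0.68 * 4540 * 12.7 = 39207.44 BTU/hr

39207.44 BTU/hr


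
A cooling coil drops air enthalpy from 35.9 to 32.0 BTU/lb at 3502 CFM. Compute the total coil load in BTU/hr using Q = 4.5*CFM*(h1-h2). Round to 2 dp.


Q = 4.5 * 3502 * (35.9 - 32.0) = 61460.10 BTU/hr

61460.10 BTU/hr


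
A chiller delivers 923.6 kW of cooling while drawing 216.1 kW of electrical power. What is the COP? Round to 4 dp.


COP = 923.6 / 216.1 = 4.2739

4.2739


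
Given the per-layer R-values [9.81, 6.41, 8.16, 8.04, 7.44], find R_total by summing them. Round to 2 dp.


R_total = 9.81 + 6.41 + 8.16 + 8.04 + 7.44 = 39.86

39.86


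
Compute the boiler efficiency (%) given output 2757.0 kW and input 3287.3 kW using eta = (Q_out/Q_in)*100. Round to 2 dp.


eta = (2757.0/3287.3)*100 = 83.87 %

83.87 %


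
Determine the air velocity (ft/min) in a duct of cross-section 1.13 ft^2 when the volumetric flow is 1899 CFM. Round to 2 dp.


V = 1899 / 1.13 = 1680.53 ft/min

1680.53 ft/min


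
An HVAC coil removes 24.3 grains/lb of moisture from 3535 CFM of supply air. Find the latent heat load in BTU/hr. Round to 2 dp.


Q = 0.68 * 3535 * 24.3 = 58412.34 BTU/hr

58412.34 BTU/hr


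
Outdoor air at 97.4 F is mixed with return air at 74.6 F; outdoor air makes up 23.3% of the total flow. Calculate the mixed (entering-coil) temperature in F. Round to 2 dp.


T_mix = 74.6 + (23.3/100)*(97.4-74.6) = 79.91 F

79.91 F


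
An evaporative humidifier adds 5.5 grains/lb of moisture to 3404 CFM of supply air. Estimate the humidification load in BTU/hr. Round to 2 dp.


Q = 0.68 * 3404 * 5.5 = 12730.96 BTU/hr

12730.96 BTU/hr


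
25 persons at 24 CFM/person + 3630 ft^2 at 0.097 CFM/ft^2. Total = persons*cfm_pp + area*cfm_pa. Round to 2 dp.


Total = 25*24 + 3630*0.097 = 952.11 CFM

952.11 CFM


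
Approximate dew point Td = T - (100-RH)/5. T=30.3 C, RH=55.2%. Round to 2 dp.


Td = 30.3 - (100-55.2)/5 = 21.34 C

21.34 C


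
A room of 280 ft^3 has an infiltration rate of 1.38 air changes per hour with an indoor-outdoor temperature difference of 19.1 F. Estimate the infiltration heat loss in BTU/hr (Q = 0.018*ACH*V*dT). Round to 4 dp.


Q = 0.018 * 1.38 * 280 * 19.1 = 132.8443 BTU/hr

132.8443 BTU/hr


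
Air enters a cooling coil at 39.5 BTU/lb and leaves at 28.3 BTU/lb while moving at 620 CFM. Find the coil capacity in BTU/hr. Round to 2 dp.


Q = 4.5 * 620 * (39.5 - 28.3) = 31248.00 BTU/hr

31248.00 BTU/hr


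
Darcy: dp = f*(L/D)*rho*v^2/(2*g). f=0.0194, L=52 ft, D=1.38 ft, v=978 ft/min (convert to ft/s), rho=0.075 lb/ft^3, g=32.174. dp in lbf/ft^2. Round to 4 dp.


v_fps = 978/60 = 16.3 ft/s
dp = 0.0194*(52/1.38)*0.075*16.3^2/(2*32.174) = 0.2264 lbf/ft^2

0.2264 lbf/ft^2


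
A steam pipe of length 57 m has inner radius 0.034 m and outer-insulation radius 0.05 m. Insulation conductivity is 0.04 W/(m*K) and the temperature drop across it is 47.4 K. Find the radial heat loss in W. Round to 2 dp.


Q = 2*pi*0.04*57*47.4/ln(0.05/0.034) = 1760.70 W

1760.70 W


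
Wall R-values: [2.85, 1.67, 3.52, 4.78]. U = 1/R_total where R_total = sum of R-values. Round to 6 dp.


R_total = 2.85 + 1.67 + 3.52 + 4.78 = 12.82
U = 1/12.82 = 0.078003

0.078003


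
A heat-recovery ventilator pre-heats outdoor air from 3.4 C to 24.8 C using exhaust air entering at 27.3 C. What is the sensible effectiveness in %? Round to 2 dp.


eff = (24.8-3.4)/(27.3-3.4)*100 = 89.54 %

89.54 %


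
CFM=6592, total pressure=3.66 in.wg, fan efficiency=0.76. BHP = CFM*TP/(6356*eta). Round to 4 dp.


BHP = 6592 * 3.66 / (6356 * 0.76) = 4.9946 hp

4.9946 hp


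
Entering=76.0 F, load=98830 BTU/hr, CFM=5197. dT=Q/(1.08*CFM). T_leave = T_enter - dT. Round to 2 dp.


dT = 98830/(1.08*5197) = 17.6081
T_leave = 76.0 - 17.6081 = 58.39 F

58.39 F


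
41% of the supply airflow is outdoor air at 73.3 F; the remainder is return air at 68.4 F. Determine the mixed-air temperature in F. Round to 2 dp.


T_mix = 0.41*73.3 + 0.59*68.4 = 70.41 F

70.41 F


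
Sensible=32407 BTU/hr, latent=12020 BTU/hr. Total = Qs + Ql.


Qt = 32407 + 12020 = 44427 BTU/hr

44427 BTU/hr


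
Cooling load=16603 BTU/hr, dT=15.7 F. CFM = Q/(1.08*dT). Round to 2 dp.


CFM = 16603 / (1.08 * 15.7) = 979.18

979.18 CFM


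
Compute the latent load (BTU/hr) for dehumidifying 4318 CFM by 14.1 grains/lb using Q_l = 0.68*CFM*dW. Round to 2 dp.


Q = 0.68 * 4318 * 14.1 = 41400.98 BTU/hr

41400.98 BTU/hr


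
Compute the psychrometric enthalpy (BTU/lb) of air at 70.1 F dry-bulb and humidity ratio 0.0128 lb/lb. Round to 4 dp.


h = 0.24*70.1 + 0.0128*(1061+0.444*70.1) = 30.8032 BTU/lb

30.8032 BTU/lb


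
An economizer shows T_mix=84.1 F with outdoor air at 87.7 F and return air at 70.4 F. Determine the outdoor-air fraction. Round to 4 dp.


frac = (84.1 - 70.4) / (87.7 - 70.4) = 0.7919

0.7919


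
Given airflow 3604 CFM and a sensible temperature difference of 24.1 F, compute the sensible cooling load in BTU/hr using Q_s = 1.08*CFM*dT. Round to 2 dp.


Q = 1.08 * 3604 * 24.1 = 93804.91 BTU/hr

93804.91 BTU/hr


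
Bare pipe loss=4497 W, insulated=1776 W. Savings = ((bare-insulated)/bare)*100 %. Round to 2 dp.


Savings = ((4497-1776)/4497)*100 = 60.51 %

60.51 %


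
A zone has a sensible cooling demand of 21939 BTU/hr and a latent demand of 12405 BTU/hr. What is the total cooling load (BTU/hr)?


Qt = 21939 + 12405 = 34344 BTU/hr

34344 BTU/hr


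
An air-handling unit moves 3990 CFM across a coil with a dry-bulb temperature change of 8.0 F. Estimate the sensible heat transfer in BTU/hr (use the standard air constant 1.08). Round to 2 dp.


Q = 1.08 * 3990 * 8.0 = 34473.60 BTU/hr

34473.60 BTU/hr


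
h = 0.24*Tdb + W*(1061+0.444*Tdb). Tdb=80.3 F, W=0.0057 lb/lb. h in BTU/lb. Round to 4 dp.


h = 0.24*80.3 + 0.0057*(1061+0.444*80.3) = 25.5229 BTU/lb

25.5229 BTU/lb


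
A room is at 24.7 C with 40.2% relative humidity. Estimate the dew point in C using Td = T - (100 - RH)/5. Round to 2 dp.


Td = 24.7 - (100-40.2)/5 = 12.74 C

12.74 C


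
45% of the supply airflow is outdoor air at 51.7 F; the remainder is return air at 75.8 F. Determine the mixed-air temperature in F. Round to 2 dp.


T_mix = 0.45*51.7 + 0.55*75.8 = 64.96 F

64.96 F


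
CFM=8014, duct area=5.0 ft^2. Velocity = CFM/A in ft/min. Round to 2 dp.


V = 8014 / 5.0 = 1602.80 ft/min

1602.80 ft/min


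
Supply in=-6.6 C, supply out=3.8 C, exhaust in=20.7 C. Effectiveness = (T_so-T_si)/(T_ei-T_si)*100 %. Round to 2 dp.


eff = (3.8-(-6.6))/(20.7-(-6.6))*100 = 38.10 %

38.10 %


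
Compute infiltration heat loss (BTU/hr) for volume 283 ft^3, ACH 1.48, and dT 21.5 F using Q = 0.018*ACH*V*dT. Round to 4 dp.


Q = 0.018 * 1.48 * 283 * 21.5 = 162.0911 BTU/hr

162.0911 BTU/hr


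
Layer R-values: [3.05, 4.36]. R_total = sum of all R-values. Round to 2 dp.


R_total = 3.05 + 4.36 = 7.41

7.41


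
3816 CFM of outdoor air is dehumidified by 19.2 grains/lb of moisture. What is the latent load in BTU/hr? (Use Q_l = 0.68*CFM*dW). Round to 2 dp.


Q = 0.68 * 3816 * 19.2 = 49821.70 BTU/hr

49821.70 BTU/hr


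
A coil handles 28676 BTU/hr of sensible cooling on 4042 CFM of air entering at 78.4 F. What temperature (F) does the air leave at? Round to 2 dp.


dT = 28676/(1.08*4042) = 6.5690
T_leave = 78.4 - 6.5690 = 71.83 F

71.83 F


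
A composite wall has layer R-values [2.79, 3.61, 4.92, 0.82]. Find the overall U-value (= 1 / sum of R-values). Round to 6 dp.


R_total = 2.79 + 3.61 + 4.92 + 0.82 = 12.14
U = 1/12.14 = 0.082372

0.082372


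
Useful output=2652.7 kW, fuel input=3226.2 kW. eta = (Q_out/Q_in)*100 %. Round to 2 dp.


eta = (2652.7/3226.2)*100 = 82.22 %

82.22 %


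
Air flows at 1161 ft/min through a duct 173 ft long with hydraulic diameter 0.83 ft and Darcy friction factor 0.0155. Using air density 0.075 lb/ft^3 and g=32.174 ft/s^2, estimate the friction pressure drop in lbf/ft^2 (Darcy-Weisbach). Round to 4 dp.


v_fps = 1161/60 = 19.35 ft/s
dp = 0.0155*(173/0.83)*0.075*19.35^2/(2*32.174) = 1.4099 lbf/ft^2

1.4099 lbf/ft^2


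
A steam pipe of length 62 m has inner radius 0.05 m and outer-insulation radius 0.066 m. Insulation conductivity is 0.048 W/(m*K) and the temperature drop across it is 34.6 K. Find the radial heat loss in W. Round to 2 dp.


Q = 2*pi*0.048*62*34.6/ln(0.066/0.05) = 2330.34 W

2330.34 W
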